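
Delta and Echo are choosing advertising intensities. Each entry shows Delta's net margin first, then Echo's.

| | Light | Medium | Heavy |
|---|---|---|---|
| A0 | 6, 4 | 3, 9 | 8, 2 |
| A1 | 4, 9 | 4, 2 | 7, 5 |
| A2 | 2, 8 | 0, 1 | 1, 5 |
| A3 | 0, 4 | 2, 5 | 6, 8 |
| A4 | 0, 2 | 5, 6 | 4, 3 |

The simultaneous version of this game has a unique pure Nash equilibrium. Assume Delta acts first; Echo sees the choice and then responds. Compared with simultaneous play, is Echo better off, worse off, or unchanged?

better off

Work backward from Echo's decision.
- A0 → Echo plays Medium (best of 4, 9, 2); Delta gets 3.
- A1 → Echo plays Light (best of 9, 2, 5); Delta gets 4.
- A2 → Echo plays Light (best of 8, 1, 5); Delta gets 2.
- A3 → Echo plays Heavy (best of 4, 5, 8); Delta gets 6.
- A4 → Echo plays Medium (best of 2, 6, 3); Delta gets 5.
Delta's induced payoffs are 3, 4, 2, 6, 5, so Delta commits to A3. Subgame-perfect outcome: (A3, Heavy) with payoffs (6, 8).
For the simultaneous game, intersect best replies.
Delta's best replies: Light→A0; Medium→A4; Heavy→A0.
Echo's best replies: A0→Medium; A1→Light; A2→Light; A3→Heavy; A4→Medium.
The unique mutual best reply is (A4, Medium), giving (5, 6).
Echo earns 8 sequentially versus 6 at the Nash outcome: better off.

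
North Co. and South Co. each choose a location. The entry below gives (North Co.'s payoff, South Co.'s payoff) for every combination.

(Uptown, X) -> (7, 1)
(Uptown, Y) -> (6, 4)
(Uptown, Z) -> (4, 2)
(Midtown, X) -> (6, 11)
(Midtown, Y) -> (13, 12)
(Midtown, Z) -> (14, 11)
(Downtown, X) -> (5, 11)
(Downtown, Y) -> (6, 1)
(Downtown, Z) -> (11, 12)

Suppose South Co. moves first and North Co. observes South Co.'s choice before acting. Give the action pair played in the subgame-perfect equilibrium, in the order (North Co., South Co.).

(Midtown, Y)

Backward induction with South Co. moving first.
- X → North Co. plays Uptown (best of 7, 6, 5); South Co. gets 1.
- Y → North Co. plays Midtown (best of 6, 13, 6); South Co. gets 12.
- Z → North Co. plays Midtown (best of 4, 14, 11); South Co. gets 11.
South Co.'s induced payoffs are 1, 12, 11, so South Co. commits to Y. Subgame-perfect outcome: (Midtown, Y) with payoffs (13, 12).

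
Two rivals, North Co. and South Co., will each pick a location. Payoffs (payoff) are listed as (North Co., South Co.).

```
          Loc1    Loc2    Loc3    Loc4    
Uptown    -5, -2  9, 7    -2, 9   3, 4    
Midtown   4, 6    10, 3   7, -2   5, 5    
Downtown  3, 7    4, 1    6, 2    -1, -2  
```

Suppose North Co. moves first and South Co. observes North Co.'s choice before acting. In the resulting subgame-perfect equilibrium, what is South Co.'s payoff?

6

Work backward from South Co.'s decision.
- Uptown: South Co. compares -2, 7, 9, 4 and picks Loc3; North Co. would get -2.
- Midtown: South Co. compares 6, 3, -2, 5 and picks Loc1; North Co. would get 4.
- Downtown: South Co. compares 7, 1, 2, -2 and picks Loc1; North Co. would get 3.
Maximizing over -2, 4, 3, North Co. chooses Midtown. Subgame-perfect outcome: (Midtown, Loc1) with payoffs (4, 6).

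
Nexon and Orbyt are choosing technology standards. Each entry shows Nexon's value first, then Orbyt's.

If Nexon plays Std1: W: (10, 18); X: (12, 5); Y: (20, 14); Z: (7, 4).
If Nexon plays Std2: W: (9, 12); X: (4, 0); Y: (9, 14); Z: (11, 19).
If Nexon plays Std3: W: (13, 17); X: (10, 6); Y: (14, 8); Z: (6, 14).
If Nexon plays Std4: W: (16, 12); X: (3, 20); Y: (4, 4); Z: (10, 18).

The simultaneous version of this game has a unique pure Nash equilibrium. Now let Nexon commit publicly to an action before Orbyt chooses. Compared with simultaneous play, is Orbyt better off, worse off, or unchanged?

Orbyt best-responds to each possible Nexon move:
- Std1 → Orbyt plays W (best of 18, 5, 14, 4); Nexon gets 10.
- Std2 → Orbyt plays Z (best of 12, 0, 14, 19); Nexon gets 11.
- Std3 → Orbyt plays W (best of 17, 6, 8, 14); Nexon gets 13.
- Std4 → Orbyt plays X (best of 12, 20, 4, 18); Nexon gets 3.
Nexon's induced payoffs are 10, 11, 13, 3, so Nexon commits to Std3. Subgame-perfect outcome: (Std3, W) with payoffs (13, 17).
Under simultaneous play:
Nexon's best replies: W→Std4; X→Std1; Y→Std1; Z→Std2.
Orbyt's best replies: Std1→W; Std2→Z; Std3→W; Std4→X.
The unique mutual best reply is (Std2, Z), giving (11, 19).
Orbyt earns 17 sequentially versus 19 at the Nash outcome: worse off.

worse off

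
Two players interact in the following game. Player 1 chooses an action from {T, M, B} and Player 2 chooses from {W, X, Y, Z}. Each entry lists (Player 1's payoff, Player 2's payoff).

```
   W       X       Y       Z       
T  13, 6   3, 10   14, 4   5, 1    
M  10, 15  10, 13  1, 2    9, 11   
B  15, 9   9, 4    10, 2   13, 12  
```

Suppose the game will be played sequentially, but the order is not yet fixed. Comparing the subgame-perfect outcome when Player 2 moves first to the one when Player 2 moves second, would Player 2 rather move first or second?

If Player 1 leads: Player 2's best replies are T→X, M→W, B→Z; Player 1's induced payoffs 3, 10, 13; outcome (B, Z), payoffs (13, 12).
If Player 2 leads: Player 1's best replies are W→B, X→M, Y→T, Z→B; Player 2's induced payoffs 9, 13, 4, 12; outcome (M, X), payoffs (10, 13).
Player 2 gets 13 moving first and 12 moving second, so Player 2 prefers to move first.

first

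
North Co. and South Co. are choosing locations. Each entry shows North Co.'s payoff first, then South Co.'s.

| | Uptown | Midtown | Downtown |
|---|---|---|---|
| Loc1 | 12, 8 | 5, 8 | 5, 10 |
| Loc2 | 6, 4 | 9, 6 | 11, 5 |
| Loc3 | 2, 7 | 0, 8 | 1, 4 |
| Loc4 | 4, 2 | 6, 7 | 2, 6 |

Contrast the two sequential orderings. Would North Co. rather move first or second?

If North Co. leads: South Co.'s best replies are Loc1→Downtown, Loc2→Midtown, Loc3→Midtown, Loc4→Midtown; North Co.'s induced payoffs 5, 9, 0, 6; outcome (Loc2, Midtown), payoffs (9, 6).
If South Co. leads: North Co.'s best replies are Uptown→Loc1, Midtown→Loc2, Downtown→Loc2; South Co.'s induced payoffs 8, 6, 5; outcome (Loc1, Uptown), payoffs (12, 8).
North Co. gets 9 moving first and 12 moving second, so North Co. prefers to move second.

second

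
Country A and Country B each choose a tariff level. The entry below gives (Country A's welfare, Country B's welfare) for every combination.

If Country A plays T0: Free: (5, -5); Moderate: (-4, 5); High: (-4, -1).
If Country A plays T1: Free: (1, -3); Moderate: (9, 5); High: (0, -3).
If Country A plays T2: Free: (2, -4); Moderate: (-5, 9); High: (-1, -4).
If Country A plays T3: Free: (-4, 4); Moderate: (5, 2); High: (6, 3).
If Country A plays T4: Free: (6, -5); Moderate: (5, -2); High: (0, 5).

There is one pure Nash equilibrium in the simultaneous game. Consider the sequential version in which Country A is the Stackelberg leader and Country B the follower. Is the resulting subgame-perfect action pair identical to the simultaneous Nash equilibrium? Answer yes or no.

yes

Country B best-responds to each possible Country A move:
- T0 → Country B plays Moderate (best of -5, 5, -1); Country A gets -4.
- T1 → Country B plays Moderate (best of -3, 5, -3); Country A gets 9.
- T2 → Country B plays Moderate (best of -4, 9, -4); Country A gets -5.
- T3 → Country B plays Free (best of 4, 2, 3); Country A gets -4.
- T4 → Country B plays High (best of -5, -2, 5); Country A gets 0.
Among -4, 9, -5, -4, 0, the best is 9 at T1. Subgame-perfect outcome: (T1, Moderate) with payoffs (9, 5).
Now find the simultaneous Nash equilibrium.
Country A's best replies: Free→T4; Moderate→T1; High→T3.
Country B's best replies: T0→Moderate; T1→Moderate; T2→Moderate; T3→Free; T4→High.
The unique mutual best reply is (T1, Moderate), giving (9, 5).
Sequential outcome (T1, Moderate) coincides with the Nash profile (T1, Moderate).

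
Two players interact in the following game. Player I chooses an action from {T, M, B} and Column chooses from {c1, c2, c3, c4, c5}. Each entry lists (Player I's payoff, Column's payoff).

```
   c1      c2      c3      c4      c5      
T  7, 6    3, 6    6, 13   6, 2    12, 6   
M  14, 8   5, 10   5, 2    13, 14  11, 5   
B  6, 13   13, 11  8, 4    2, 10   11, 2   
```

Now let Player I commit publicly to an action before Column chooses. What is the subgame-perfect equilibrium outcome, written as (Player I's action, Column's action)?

Work backward from Column's decision.
- T: Column compares 6, 6, 13, 2, 6 and picks c3; Player I would get 6.
- M: Column compares 8, 10, 2, 14, 5 and picks c4; Player I would get 13.
- B: Column compares 13, 11, 4, 10, 2 and picks c1; Player I would get 6.
Among 6, 13, 6, the best is 13 at M. Subgame-perfect outcome: (M, c4) with payoffs (13, 14).

(M, c4)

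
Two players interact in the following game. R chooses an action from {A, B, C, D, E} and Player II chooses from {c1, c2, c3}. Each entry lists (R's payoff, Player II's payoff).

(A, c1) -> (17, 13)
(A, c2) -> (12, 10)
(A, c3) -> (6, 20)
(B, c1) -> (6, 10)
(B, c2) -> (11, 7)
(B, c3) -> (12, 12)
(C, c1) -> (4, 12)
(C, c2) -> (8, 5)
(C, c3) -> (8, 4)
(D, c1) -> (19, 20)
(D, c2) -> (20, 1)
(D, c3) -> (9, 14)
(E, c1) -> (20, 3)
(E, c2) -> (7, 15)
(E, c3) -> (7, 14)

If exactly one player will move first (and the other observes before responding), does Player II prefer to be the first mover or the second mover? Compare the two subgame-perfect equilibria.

second

If R leads: Player II's best replies are A→c3, B→c3, C→c1, D→c1, E→c2; R's induced payoffs 6, 12, 4, 19, 7; outcome (D, c1), payoffs (19, 20).
If Player II leads: R's best replies are c1→E, c2→D, c3→B; Player II's induced payoffs 3, 1, 12; outcome (B, c3), payoffs (12, 12).
Player II gets 12 moving first and 20 moving second, so Player II prefers to move second.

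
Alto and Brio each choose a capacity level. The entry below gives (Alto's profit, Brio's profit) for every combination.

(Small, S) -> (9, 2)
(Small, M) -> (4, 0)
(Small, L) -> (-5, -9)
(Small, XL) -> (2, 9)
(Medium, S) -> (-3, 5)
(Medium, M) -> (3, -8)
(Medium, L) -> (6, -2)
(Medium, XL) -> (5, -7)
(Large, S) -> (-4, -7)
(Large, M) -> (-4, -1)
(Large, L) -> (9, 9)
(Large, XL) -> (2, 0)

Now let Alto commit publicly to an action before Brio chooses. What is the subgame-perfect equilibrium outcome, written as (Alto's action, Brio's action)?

(Large, L)

Backward induction with Alto moving first.
- Small: Brio compares 2, 0, -9, 9 and picks XL; Alto would get 2.
- Medium: Brio compares 5, -8, -2, -7 and picks S; Alto would get -3.
- Large: Brio compares -7, -1, 9, 0 and picks L; Alto would get 9.
Alto's induced payoffs are 2, -3, 9, so Alto commits to Large. Subgame-perfect outcome: (Large, L) with payoffs (9, 9).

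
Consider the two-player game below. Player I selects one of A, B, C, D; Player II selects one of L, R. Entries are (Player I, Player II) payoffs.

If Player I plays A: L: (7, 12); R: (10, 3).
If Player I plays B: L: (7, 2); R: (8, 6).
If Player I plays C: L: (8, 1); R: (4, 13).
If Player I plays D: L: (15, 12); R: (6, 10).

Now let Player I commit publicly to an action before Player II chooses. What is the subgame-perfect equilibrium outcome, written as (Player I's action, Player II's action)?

Work backward from Player II's decision.
- A → Player II plays L (best of 12, 3); Player I gets 7.
- B → Player II plays R (best of 2, 6); Player I gets 8.
- C → Player II plays R (best of 1, 13); Player I gets 4.
- D → Player II plays L (best of 12, 10); Player I gets 15.
Player I's induced payoffs are 7, 8, 4, 15, so Player I commits to D. Subgame-perfect outcome: (D, L) with payoffs (15, 12).

(D, L)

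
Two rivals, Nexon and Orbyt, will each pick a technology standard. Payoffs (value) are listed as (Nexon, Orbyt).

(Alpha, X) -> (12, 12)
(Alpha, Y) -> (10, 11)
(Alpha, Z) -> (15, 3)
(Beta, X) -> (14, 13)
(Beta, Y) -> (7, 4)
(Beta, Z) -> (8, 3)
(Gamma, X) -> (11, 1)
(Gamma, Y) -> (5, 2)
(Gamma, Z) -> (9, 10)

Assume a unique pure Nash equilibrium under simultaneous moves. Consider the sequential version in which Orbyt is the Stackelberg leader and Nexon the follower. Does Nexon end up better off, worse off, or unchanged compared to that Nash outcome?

Backward induction with Orbyt moving first.
- X: BR = Beta, leader payoff 13.
- Y: BR = Alpha, leader payoff 11.
- Z: BR = Alpha, leader payoff 3.
Maximizing over 13, 11, 3, Orbyt chooses X. Subgame-perfect outcome: (Beta, X) with payoffs (14, 13).
Now find the simultaneous Nash equilibrium.
Nexon's best replies: X→Beta; Y→Alpha; Z→Alpha.
Orbyt's best replies: Alpha→X; Beta→X; Gamma→Z.
The unique mutual best reply is (Beta, X), giving (14, 13).
Nexon earns 14 sequentially versus 14 at the Nash outcome: unchanged.

unchanged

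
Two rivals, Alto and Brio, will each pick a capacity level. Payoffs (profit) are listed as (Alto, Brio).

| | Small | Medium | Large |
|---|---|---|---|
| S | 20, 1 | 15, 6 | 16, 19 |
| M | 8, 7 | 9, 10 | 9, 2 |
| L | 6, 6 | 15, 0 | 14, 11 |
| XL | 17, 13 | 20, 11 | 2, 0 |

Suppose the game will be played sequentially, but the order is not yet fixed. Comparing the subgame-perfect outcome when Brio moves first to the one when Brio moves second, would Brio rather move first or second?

first

If Alto leads: Brio's best replies are S→Large, M→Medium, L→Large, XL→Small; Alto's induced payoffs 16, 9, 14, 17; outcome (XL, Small), payoffs (17, 13).
If Brio leads: Alto's best replies are Small→S, Medium→XL, Large→S; Brio's induced payoffs 1, 11, 19; outcome (S, Large), payoffs (16, 19).
Brio gets 19 moving first and 13 moving second, so Brio prefers to move first.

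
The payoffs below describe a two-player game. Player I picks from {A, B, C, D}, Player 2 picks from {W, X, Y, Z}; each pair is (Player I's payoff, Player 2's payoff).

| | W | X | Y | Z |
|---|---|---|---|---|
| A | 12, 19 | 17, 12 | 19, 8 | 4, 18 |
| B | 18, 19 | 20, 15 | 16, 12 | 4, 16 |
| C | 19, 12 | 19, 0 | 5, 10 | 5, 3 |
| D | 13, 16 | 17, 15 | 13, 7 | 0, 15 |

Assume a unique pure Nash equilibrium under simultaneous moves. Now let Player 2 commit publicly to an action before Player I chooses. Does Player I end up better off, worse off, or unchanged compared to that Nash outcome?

better off

Player I best-responds to each possible Player 2 move:
- W: Player I compares 12, 18, 19, 13 and picks C; Player 2 would get 12.
- X: Player I compares 17, 20, 19, 17 and picks B; Player 2 would get 15.
- Y: Player I compares 19, 16, 5, 13 and picks A; Player 2 would get 8.
- Z: Player I compares 4, 4, 5, 0 and picks C; Player 2 would get 3.
Among 12, 15, 8, 3, the best is 15 at X. Subgame-perfect outcome: (B, X) with payoffs (20, 15).
Now find the simultaneous Nash equilibrium.
Player I's best replies: W→C; X→B; Y→A; Z→C.
Player 2's best replies: A→W; B→W; C→W; D→W.
The unique mutual best reply is (C, W), giving (19, 12).
Player I earns 20 sequentially versus 19 at the Nash outcome: better off.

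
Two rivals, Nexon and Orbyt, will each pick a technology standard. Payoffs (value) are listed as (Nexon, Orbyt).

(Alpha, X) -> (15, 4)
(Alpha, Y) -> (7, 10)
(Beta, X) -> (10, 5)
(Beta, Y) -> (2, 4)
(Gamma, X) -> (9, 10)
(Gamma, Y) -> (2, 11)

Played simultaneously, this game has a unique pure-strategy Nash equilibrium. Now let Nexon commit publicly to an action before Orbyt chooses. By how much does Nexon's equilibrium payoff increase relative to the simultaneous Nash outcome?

3

Backward induction with Nexon moving first.
- Alpha: BR = Y, leader payoff 7.
- Beta: BR = X, leader payoff 10.
- Gamma: BR = Y, leader payoff 2.
Among 7, 10, 2, the best is 10 at Beta. Subgame-perfect outcome: (Beta, X) with payoffs (10, 5).
Under simultaneous play:
Nexon's best replies: X→Alpha; Y→Alpha.
Orbyt's best replies: Alpha→Y; Beta→X; Gamma→Y.
Only (Alpha, Y) has each player best-responding; Nash payoffs (7, 10).
Nexon's commitment gain: 10 − 7 = 3.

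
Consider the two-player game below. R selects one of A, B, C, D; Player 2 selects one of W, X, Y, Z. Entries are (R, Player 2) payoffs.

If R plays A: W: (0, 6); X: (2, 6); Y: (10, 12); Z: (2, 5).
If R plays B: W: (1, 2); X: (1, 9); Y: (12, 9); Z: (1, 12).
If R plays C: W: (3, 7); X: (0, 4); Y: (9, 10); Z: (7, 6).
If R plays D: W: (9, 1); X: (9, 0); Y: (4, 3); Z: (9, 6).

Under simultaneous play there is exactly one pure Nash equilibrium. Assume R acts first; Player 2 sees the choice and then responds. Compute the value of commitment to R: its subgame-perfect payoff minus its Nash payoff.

Solve by backward induction (R leads).
- A: BR = Y, leader payoff 10.
- B: BR = Z, leader payoff 1.
- C: BR = Y, leader payoff 9.
- D: BR = Z, leader payoff 9.
Maximizing over 10, 1, 9, 9, R chooses A. Subgame-perfect outcome: (A, Y) with payoffs (10, 12).
Now find the simultaneous Nash equilibrium.
R's best replies: W→D; X→D; Y→B; Z→D.
Player 2's best replies: A→Y; B→Z; C→Y; D→Z.
The unique mutual best reply is (D, Z), giving (9, 6).
R's commitment gain: 10 − 9 = 1.

1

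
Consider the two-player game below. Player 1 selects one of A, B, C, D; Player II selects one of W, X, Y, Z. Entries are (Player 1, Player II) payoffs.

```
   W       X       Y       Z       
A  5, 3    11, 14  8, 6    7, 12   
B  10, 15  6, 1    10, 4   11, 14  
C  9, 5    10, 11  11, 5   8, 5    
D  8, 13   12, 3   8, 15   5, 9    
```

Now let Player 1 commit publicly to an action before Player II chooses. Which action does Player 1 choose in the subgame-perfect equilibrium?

A

Player II best-responds to each possible Player 1 move:
- A → Player II plays X (best of 3, 14, 6, 12); Player 1 gets 11.
- B → Player II plays W (best of 15, 1, 4, 14); Player 1 gets 10.
- C → Player II plays X (best of 5, 11, 5, 5); Player 1 gets 10.
- D → Player II plays Y (best of 13, 3, 15, 9); Player 1 gets 8.
Player 1's induced payoffs are 11, 10, 10, 8, so Player 1 commits to A. Subgame-perfect outcome: (A, X) with payoffs (11, 14).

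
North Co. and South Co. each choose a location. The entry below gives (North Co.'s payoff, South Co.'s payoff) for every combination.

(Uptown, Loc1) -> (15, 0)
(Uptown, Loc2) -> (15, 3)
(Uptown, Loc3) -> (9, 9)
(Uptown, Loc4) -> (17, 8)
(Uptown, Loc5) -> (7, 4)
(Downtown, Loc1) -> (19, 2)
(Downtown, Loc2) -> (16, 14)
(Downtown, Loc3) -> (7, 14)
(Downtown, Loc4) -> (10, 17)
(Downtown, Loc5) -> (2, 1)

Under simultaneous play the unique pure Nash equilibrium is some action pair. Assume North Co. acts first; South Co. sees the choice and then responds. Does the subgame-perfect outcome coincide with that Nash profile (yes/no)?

Backward induction with North Co. moving first.
- Uptown: BR = Loc3, leader payoff 9.
- Downtown: BR = Loc4, leader payoff 10.
North Co.'s induced payoffs are 9, 10, so North Co. commits to Downtown. Subgame-perfect outcome: (Downtown, Loc4) with payoffs (10, 17).
Now find the simultaneous Nash equilibrium.
North Co.'s best replies: Loc1→Downtown; Loc2→Downtown; Loc3→Uptown; Loc4→Uptown; Loc5→Uptown.
South Co.'s best replies: Uptown→Loc3; Downtown→Loc4.
The unique mutual best reply is (Uptown, Loc3), giving (9, 9).
Sequential outcome (Downtown, Loc4) differs from the Nash profile (Uptown, Loc3).

no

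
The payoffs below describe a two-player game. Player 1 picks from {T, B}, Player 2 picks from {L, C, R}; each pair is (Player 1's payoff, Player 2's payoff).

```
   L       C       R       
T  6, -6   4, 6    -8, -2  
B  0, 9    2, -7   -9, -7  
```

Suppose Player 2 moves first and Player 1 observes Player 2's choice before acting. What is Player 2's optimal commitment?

Work backward from Player 1's decision.
- L → Player 1 plays T (best of 6, 0); Player 2 gets -6.
- C → Player 1 plays T (best of 4, 2); Player 2 gets 6.
- R → Player 1 plays T (best of -8, -9); Player 2 gets -2.
Among -6, 6, -2, the best is 6 at C. Subgame-perfect outcome: (T, C) with payoffs (4, 6).

C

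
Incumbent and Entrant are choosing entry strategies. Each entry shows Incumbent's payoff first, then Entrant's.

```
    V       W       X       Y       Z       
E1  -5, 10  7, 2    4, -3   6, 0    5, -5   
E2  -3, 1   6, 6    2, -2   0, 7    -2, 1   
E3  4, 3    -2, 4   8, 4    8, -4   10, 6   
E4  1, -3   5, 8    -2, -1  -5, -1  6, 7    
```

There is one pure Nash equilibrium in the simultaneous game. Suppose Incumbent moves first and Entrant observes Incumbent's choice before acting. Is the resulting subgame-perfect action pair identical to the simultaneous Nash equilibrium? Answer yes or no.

yes

Work backward from Entrant's decision.
- E1: BR = V, leader payoff -5.
- E2: BR = Y, leader payoff 0.
- E3: BR = Z, leader payoff 10.
- E4: BR = W, leader payoff 5.
Among -5, 0, 10, 5, the best is 10 at E3. Subgame-perfect outcome: (E3, Z) with payoffs (10, 6).
Under simultaneous play:
Incumbent's best replies: V→E3; W→E1; X→E3; Y→E3; Z→E3.
Entrant's best replies: E1→V; E2→Y; E3→Z; E4→W.
The unique mutual best reply is (E3, Z), giving (10, 6).
Sequential outcome (E3, Z) coincides with the Nash profile (E3, Z).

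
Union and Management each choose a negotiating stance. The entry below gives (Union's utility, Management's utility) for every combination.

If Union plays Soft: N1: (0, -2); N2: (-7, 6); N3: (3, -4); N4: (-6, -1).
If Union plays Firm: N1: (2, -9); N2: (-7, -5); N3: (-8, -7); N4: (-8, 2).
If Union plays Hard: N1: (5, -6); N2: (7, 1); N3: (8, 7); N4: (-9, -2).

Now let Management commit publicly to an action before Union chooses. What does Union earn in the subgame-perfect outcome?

Work backward from Union's decision.
- N1: Union compares 0, 2, 5 and picks Hard; Management would get -6.
- N2: Union compares -7, -7, 7 and picks Hard; Management would get 1.
- N3: Union compares 3, -8, 8 and picks Hard; Management would get 7.
- N4: Union compares -6, -8, -9 and picks Soft; Management would get -1.
Management's induced payoffs are -6, 1, 7, -1, so Management commits to N3. Subgame-perfect outcome: (Hard, N3) with payoffs (8, 7).

8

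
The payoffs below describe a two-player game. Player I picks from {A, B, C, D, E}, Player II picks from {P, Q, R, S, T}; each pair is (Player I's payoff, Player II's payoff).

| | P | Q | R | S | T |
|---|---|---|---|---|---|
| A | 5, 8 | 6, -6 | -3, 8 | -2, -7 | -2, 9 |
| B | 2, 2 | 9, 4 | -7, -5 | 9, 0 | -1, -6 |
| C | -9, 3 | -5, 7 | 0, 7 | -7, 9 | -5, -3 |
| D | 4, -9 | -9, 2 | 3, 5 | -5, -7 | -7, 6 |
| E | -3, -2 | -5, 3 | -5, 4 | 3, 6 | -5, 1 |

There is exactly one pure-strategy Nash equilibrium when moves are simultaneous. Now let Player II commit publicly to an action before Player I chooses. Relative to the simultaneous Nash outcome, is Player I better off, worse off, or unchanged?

Solve by backward induction (Player II leads).
- P → Player I plays A (best of 5, 2, -9, 4, -3); Player II gets 8.
- Q → Player I plays B (best of 6, 9, -5, -9, -5); Player II gets 4.
- R → Player I plays D (best of -3, -7, 0, 3, -5); Player II gets 5.
- S → Player I plays B (best of -2, 9, -7, -5, 3); Player II gets 0.
- T → Player I plays B (best of -2, -1, -5, -7, -5); Player II gets -6.
Maximizing over 8, 4, 5, 0, -6, Player II chooses P. Subgame-perfect outcome: (A, P) with payoffs (5, 8).
Under simultaneous play:
Player I's best replies: P→A; Q→B; R→D; S→B; T→B.
Player II's best replies: A→T; B→Q; C→S; D→T; E→S.
Only (B, Q) has each player best-responding; Nash payoffs (9, 4).
Player I earns 5 sequentially versus 9 at the Nash outcome: worse off.

worse off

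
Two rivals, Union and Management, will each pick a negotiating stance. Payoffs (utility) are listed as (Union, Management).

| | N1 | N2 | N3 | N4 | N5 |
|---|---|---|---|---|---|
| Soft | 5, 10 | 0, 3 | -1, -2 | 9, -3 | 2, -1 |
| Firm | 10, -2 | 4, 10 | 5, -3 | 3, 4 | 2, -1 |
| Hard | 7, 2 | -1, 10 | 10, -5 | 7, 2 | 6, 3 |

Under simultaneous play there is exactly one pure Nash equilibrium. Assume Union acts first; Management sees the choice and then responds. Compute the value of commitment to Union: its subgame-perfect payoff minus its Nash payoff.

1

Management best-responds to each possible Union move:
- Soft: BR = N1, leader payoff 5.
- Firm: BR = N2, leader payoff 4.
- Hard: BR = N2, leader payoff -1.
Union's induced payoffs are 5, 4, -1, so Union commits to Soft. Subgame-perfect outcome: (Soft, N1) with payoffs (5, 10).
Under simultaneous play:
Union's best replies: N1→Firm; N2→Firm; N3→Hard; N4→Soft; N5→Hard.
Management's best replies: Soft→N1; Firm→N2; Hard→N2.
The unique mutual best reply is (Firm, N2), giving (4, 10).
Union's commitment gain: 5 − 4 = 1.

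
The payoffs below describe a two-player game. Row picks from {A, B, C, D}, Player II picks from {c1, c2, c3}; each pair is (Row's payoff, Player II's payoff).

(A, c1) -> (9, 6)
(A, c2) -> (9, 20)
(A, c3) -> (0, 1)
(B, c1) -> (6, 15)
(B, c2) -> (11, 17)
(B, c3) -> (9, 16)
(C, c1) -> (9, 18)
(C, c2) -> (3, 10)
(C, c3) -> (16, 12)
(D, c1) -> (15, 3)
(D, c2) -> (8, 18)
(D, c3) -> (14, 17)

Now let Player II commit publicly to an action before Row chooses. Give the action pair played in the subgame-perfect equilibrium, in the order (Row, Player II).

(B, c2)

Solve by backward induction (Player II leads).
- c1: BR = D, leader payoff 3.
- c2: BR = B, leader payoff 17.
- c3: BR = C, leader payoff 12.
Among 3, 17, 12, the best is 17 at c2. Subgame-perfect outcome: (B, c2) with payoffs (11, 17).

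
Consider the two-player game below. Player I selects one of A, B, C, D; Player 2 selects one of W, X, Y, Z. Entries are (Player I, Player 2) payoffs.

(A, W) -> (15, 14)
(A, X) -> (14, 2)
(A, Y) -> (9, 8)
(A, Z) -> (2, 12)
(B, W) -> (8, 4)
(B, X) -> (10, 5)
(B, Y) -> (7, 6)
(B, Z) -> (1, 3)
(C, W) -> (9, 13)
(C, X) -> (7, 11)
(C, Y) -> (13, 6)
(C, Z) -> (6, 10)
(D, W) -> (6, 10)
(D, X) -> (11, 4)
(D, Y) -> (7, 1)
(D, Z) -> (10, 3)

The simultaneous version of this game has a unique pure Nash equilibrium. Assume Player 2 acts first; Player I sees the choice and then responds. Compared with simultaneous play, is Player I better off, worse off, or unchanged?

unchanged

Work backward from Player I's decision.
- W: BR = A, leader payoff 14.
- X: BR = A, leader payoff 2.
- Y: BR = C, leader payoff 6.
- Z: BR = D, leader payoff 3.
Player 2's induced payoffs are 14, 2, 6, 3, so Player 2 commits to W. Subgame-perfect outcome: (A, W) with payoffs (15, 14).
For the simultaneous game, intersect best replies.
Player I's best replies: W→A; X→A; Y→C; Z→D.
Player 2's best replies: A→W; B→Y; C→W; D→W.
The unique mutual best reply is (A, W), giving (15, 14).
Player I earns 15 sequentially versus 15 at the Nash outcome: unchanged.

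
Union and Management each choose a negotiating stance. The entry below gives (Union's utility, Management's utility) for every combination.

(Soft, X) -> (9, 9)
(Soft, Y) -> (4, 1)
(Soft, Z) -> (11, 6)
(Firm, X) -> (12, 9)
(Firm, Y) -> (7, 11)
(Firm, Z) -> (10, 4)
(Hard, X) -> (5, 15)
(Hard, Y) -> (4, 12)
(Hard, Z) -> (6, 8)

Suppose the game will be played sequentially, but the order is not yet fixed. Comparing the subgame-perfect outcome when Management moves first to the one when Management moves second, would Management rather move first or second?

If Union leads: Management's best replies are Soft→X, Firm→Y, Hard→X; Union's induced payoffs 9, 7, 5; outcome (Soft, X), payoffs (9, 9).
If Management leads: Union's best replies are X→Firm, Y→Firm, Z→Soft; Management's induced payoffs 9, 11, 6; outcome (Firm, Y), payoffs (7, 11).
Management gets 11 moving first and 9 moving second, so Management prefers to move first.

first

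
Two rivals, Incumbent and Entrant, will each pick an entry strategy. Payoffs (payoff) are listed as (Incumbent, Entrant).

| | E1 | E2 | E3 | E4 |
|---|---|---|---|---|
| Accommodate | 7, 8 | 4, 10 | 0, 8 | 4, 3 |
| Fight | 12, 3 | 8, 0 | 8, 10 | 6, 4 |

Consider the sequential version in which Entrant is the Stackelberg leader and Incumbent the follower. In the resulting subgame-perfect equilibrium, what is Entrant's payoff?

Work backward from Incumbent's decision.
- E1 → Incumbent plays Fight (best of 7, 12); Entrant gets 3.
- E2 → Incumbent plays Fight (best of 4, 8); Entrant gets 0.
- E3 → Incumbent plays Fight (best of 0, 8); Entrant gets 10.
- E4 → Incumbent plays Fight (best of 4, 6); Entrant gets 4.
Entrant's induced payoffs are 3, 0, 10, 4, so Entrant commits to E3. Subgame-perfect outcome: (Fight, E3) with payoffs (8, 10).

10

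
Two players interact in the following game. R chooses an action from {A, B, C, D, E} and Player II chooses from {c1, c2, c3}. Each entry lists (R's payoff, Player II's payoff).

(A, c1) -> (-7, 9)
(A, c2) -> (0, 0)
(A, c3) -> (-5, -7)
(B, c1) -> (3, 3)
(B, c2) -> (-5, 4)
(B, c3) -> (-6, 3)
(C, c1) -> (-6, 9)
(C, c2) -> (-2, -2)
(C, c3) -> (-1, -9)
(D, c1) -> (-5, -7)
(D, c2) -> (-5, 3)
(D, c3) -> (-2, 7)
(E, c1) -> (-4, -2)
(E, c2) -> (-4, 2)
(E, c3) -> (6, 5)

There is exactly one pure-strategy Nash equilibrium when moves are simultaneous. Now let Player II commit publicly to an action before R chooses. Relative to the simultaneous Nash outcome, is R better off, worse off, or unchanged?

R best-responds to each possible Player II move:
- c1 → R plays B (best of -7, 3, -6, -5, -4); Player II gets 3.
- c2 → R plays A (best of 0, -5, -2, -5, -4); Player II gets 0.
- c3 → R plays E (best of -5, -6, -1, -2, 6); Player II gets 5.
Maximizing over 3, 0, 5, Player II chooses c3. Subgame-perfect outcome: (E, c3) with payoffs (6, 5).
Under simultaneous play:
R's best replies: c1→B; c2→A; c3→E.
Player II's best replies: A→c1; B→c2; C→c1; D→c3; E→c3.
Only (E, c3) has each player best-responding; Nash payoffs (6, 5).
R earns 6 sequentially versus 6 at the Nash outcome: unchanged.

unchanged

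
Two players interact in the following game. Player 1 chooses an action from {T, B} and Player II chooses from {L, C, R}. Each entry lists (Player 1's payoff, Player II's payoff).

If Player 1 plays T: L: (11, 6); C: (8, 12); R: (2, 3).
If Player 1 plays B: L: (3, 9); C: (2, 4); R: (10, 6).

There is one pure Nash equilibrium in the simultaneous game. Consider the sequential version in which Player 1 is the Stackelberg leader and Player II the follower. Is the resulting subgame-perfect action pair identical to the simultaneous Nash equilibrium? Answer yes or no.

Backward induction with Player 1 moving first.
- T: Player II compares 6, 12, 3 and picks C; Player 1 would get 8.
- B: Player II compares 9, 4, 6 and picks L; Player 1 would get 3.
Among 8, 3, the best is 8 at T. Subgame-perfect outcome: (T, C) with payoffs (8, 12).
Under simultaneous play:
Player 1's best replies: L→T; C→T; R→B.
Player II's best replies: T→C; B→L.
Only (T, C) has each player best-responding; Nash payoffs (8, 12).
Sequential outcome (T, C) coincides with the Nash profile (T, C).

yes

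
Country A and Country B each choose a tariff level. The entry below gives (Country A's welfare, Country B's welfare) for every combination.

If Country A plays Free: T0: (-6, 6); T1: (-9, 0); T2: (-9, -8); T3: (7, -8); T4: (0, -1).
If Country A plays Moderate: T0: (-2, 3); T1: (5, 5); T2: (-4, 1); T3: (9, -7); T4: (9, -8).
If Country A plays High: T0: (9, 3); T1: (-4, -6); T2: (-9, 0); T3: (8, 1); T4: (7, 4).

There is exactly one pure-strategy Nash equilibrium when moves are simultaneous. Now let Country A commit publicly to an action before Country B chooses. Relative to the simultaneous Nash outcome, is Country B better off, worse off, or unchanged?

Country B best-responds to each possible Country A move:
- Free: Country B compares 6, 0, -8, -8, -1 and picks T0; Country A would get -6.
- Moderate: Country B compares 3, 5, 1, -7, -8 and picks T1; Country A would get 5.
- High: Country B compares 3, -6, 0, 1, 4 and picks T4; Country A would get 7.
Country A's induced payoffs are -6, 5, 7, so Country A commits to High. Subgame-perfect outcome: (High, T4) with payoffs (7, 4).
Now find the simultaneous Nash equilibrium.
Country A's best replies: T0→High; T1→Moderate; T2→Moderate; T3→Moderate; T4→Moderate.
Country B's best replies: Free→T0; Moderate→T1; High→T4.
The unique mutual best reply is (Moderate, T1), giving (5, 5).
Country B earns 4 sequentially versus 5 at the Nash outcome: worse off.

worse off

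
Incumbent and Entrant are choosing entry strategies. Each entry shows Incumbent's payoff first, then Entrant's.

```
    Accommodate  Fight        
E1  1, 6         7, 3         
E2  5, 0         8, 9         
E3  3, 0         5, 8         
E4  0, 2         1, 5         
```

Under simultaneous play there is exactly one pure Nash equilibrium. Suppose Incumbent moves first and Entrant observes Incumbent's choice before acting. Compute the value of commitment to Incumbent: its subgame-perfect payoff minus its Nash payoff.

0

Backward induction with Incumbent moving first.
- E1 → Entrant plays Accommodate (best of 6, 3); Incumbent gets 1.
- E2 → Entrant plays Fight (best of 0, 9); Incumbent gets 8.
- E3 → Entrant plays Fight (best of 0, 8); Incumbent gets 5.
- E4 → Entrant plays Fight (best of 2, 5); Incumbent gets 1.
Maximizing over 1, 8, 5, 1, Incumbent chooses E2. Subgame-perfect outcome: (E2, Fight) with payoffs (8, 9).
For the simultaneous game, intersect best replies.
Incumbent's best replies: Accommodate→E2; Fight→E2.
Entrant's best replies: E1→Accommodate; E2→Fight; E3→Fight; E4→Fight.
The unique mutual best reply is (E2, Fight), giving (8, 9).
Incumbent's commitment gain: 8 − 8 = 0.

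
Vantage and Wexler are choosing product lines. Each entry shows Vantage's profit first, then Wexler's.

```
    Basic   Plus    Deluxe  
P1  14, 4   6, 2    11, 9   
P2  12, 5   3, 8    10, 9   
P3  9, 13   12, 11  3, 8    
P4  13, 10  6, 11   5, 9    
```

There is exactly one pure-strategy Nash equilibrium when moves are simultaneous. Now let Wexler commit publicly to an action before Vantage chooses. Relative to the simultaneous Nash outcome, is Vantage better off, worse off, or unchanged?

better off

Vantage best-responds to each possible Wexler move:
- Basic: Vantage compares 14, 12, 9, 13 and picks P1; Wexler would get 4.
- Plus: Vantage compares 6, 3, 12, 6 and picks P3; Wexler would get 11.
- Deluxe: Vantage compares 11, 10, 3, 5 and picks P1; Wexler would get 9.
Wexler's induced payoffs are 4, 11, 9, so Wexler commits to Plus. Subgame-perfect outcome: (P3, Plus) with payoffs (12, 11).
Under simultaneous play:
Vantage's best replies: Basic→P1; Plus→P3; Deluxe→P1.
Wexler's best replies: P1→Deluxe; P2→Deluxe; P3→Basic; P4→Plus.
The unique mutual best reply is (P1, Deluxe), giving (11, 9).
Vantage earns 12 sequentially versus 11 at the Nash outcome: better off.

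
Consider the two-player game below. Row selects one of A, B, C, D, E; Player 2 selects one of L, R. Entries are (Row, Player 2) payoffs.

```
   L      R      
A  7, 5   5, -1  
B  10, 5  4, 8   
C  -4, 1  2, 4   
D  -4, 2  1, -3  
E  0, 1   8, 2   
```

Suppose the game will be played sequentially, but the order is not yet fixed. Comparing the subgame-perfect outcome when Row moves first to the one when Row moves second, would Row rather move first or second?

If Row leads: Player 2's best replies are A→L, B→R, C→R, D→L, E→R; Row's induced payoffs 7, 4, 2, -4, 8; outcome (E, R), payoffs (8, 2).
If Player 2 leads: Row's best replies are L→B, R→E; Player 2's induced payoffs 5, 2; outcome (B, L), payoffs (10, 5).
Row gets 8 moving first and 10 moving second, so Row prefers to move second.

second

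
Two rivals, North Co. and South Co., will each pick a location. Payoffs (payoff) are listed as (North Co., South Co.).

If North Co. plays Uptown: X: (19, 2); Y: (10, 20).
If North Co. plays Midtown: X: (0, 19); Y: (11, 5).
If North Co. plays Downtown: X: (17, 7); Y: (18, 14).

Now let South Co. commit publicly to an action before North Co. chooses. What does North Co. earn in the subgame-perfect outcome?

18

Backward induction with South Co. moving first.
- X: North Co. compares 19, 0, 17 and picks Uptown; South Co. would get 2.
- Y: North Co. compares 10, 11, 18 and picks Downtown; South Co. would get 14.
South Co.'s induced payoffs are 2, 14, so South Co. commits to Y. Subgame-perfect outcome: (Downtown, Y) with payoffs (18, 14).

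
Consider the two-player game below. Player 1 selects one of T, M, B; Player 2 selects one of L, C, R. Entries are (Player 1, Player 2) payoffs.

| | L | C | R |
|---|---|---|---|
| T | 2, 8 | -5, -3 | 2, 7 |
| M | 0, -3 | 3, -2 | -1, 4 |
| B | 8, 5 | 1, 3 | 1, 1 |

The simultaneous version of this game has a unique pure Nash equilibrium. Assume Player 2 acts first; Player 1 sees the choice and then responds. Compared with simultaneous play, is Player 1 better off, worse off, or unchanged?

worse off

Backward induction with Player 2 moving first.
- L: Player 1 compares 2, 0, 8 and picks B; Player 2 would get 5.
- C: Player 1 compares -5, 3, 1 and picks M; Player 2 would get -2.
- R: Player 1 compares 2, -1, 1 and picks T; Player 2 would get 7.
Among 5, -2, 7, the best is 7 at R. Subgame-perfect outcome: (T, R) with payoffs (2, 7).
For the simultaneous game, intersect best replies.
Player 1's best replies: L→B; C→M; R→T.
Player 2's best replies: T→L; M→R; B→L.
The unique mutual best reply is (B, L), giving (8, 5).
Player 1 earns 2 sequentially versus 8 at the Nash outcome: worse off.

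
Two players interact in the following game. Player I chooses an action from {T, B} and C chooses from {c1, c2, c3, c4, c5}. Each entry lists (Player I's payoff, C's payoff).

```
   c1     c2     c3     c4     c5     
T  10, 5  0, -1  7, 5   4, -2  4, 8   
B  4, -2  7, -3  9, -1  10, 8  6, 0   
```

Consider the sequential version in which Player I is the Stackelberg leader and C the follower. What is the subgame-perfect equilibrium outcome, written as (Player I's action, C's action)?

Backward induction with Player I moving first.
- T → C plays c5 (best of 5, -1, 5, -2, 8); Player I gets 4.
- B → C plays c4 (best of -2, -3, -1, 8, 0); Player I gets 10.
Player I's induced payoffs are 4, 10, so Player I commits to B. Subgame-perfect outcome: (B, c4) with payoffs (10, 8).

(B, c4)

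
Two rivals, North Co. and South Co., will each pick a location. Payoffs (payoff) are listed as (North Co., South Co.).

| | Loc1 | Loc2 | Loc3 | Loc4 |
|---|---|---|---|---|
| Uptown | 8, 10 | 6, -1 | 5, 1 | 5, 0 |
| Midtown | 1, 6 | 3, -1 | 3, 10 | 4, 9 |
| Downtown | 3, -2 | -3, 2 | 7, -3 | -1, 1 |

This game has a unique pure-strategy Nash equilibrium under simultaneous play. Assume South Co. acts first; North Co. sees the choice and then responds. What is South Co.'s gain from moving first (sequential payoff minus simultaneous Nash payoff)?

0

Backward induction with South Co. moving first.
- Loc1 → North Co. plays Uptown (best of 8, 1, 3); South Co. gets 10.
- Loc2 → North Co. plays Uptown (best of 6, 3, -3); South Co. gets -1.
- Loc3 → North Co. plays Downtown (best of 5, 3, 7); South Co. gets -3.
- Loc4 → North Co. plays Uptown (best of 5, 4, -1); South Co. gets 0.
South Co.'s induced payoffs are 10, -1, -3, 0, so South Co. commits to Loc1. Subgame-perfect outcome: (Uptown, Loc1) with payoffs (8, 10).
Under simultaneous play:
North Co.'s best replies: Loc1→Uptown; Loc2→Uptown; Loc3→Downtown; Loc4→Uptown.
South Co.'s best replies: Uptown→Loc1; Midtown→Loc3; Downtown→Loc2.
The unique mutual best reply is (Uptown, Loc1), giving (8, 10).
South Co.'s commitment gain: 10 − 10 = 0.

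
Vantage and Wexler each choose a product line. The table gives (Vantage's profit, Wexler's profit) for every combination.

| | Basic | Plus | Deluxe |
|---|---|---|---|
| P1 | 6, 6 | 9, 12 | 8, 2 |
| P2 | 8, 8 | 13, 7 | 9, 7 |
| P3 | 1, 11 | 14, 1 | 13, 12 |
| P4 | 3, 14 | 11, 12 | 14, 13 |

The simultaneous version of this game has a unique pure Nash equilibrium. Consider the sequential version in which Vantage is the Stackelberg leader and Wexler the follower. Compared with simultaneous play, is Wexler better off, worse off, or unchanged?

Solve by backward induction (Vantage leads).
- P1 → Wexler plays Plus (best of 6, 12, 2); Vantage gets 9.
- P2 → Wexler plays Basic (best of 8, 7, 7); Vantage gets 8.
- P3 → Wexler plays Deluxe (best of 11, 1, 12); Vantage gets 13.
- P4 → Wexler plays Basic (best of 14, 12, 13); Vantage gets 3.
Among 9, 8, 13, 3, the best is 13 at P3. Subgame-perfect outcome: (P3, Deluxe) with payoffs (13, 12).
Under simultaneous play:
Vantage's best replies: Basic→P2; Plus→P3; Deluxe→P4.
Wexler's best replies: P1→Plus; P2→Basic; P3→Deluxe; P4→Basic.
Only (P2, Basic) has each player best-responding; Nash payoffs (8, 8).
Wexler earns 12 sequentially versus 8 at the Nash outcome: better off.

better off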